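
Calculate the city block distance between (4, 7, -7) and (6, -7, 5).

Σ|x_i - y_i| = |4 - 6| + |7 - (-7)| + |-7 - 5| = 2 + 14 + 12 = 28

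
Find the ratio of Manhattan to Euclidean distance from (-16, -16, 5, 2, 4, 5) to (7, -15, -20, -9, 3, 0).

L1 = |-16 - 7| + |-16 - (-15)| + |5 - (-20)| + |2 - (-9)| + |4 - 3| + |5 - 0| = 23 + 1 + 25 + 11 + 1 + 5 = 66
L2 = √(23² + 1² + 25² + 11² + 1² + 5²) = √1302 ≈ 36.0832
L1 ≥ L2 always (equality iff movement is along one axis); L1 > L2 here.
Ratio L1/L2 = 66/√1302 ≈ 1.8291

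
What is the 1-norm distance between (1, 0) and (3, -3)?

Σ|x_i - y_i| = |1 - 3| + |0 - (-3)| = 2 + 3 = 5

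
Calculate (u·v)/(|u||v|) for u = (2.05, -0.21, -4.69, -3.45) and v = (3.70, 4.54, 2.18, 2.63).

With u = (2.05, -0.21, -4.69, -3.45), v = (3.70, 4.54, 2.18, 2.63):
u·v = 2.05·3.7 + (-0.21)·4.54 + (-4.69)·2.18 + (-3.45)·2.63 = 7.585 + (-0.9534) + (-10.2242) + (-9.0735) = -12.6661.
|u| = √(2.05² + (-0.21)² + (-4.69)² + (-3.45)²) = √(4.2025 + 0.0441 + 21.9961 + 11.9025) = √38.1452, |v| = √(3.7² + 4.54² + 2.18² + 2.63²) = √(13.69 + 20.6116 + 4.7524 + 6.9169) = √45.9709.
cos θ = (u·v)/(|u||v|) = -12.6661/(√38.1452·√45.9709) ≈ -0.3025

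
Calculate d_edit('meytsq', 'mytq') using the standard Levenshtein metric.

Let D[i][j] be the edit distance between the first i characters of 'meytsq' and the first j characters of 'mytq', with D[i][0] = i, D[0][j] = j, and D[i][j] = D[i-1][j-1] if the characters match, else 1 + min(D[i-1][j], D[i][j-1], D[i-1][j-1]). Filling the table (rows: prefixes of 'meytsq', columns: prefixes of 'mytq'):
     ε  m  y  t  q
  ε  0  1  2  3  4
  m  1  0  1  2  3
  e  2  1  1  2  3
  y  3  2  1  2  3
  t  4  3  2  1  2
  s  5  4  3  2  2
  q  6  5  4  3  2
The bottom-right entry gives D[6][4] = 2, so no sequence of fewer than 2 edits works. Backtracking through the table gives one optimal edit sequence (2 edits):
  meytsq → mytsq (del e @2)
  mytsq → mytq (del s @4)
Edit distance = 2.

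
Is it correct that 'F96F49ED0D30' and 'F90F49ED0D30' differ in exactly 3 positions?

Differing positions: 3. Hamming distance = 1, so the claim that d_H = 3 is false.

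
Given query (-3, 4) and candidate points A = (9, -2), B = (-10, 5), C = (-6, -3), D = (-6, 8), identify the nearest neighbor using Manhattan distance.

Distances: d(A) = 18, d(B) = 8, d(C) = 10, d(D) = 7. Nearest: D = (-6, 8) with distance 7.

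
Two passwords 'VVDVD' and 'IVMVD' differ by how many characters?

Differing positions: 1, 3. Hamming distance = 2.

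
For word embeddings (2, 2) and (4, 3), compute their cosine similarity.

With u = (2, 2), v = (4, 3):
u·v = 2·4 + 2·3 = 8 + 6 = 14.
|u| = √(2² + 2²) = √8, |v| = √(4² + 3²) = √25, so |u||v| = √(8·25) = √200.
cos θ = (u·v)/(|u||v|) = 14/√200 ≈ 0.9899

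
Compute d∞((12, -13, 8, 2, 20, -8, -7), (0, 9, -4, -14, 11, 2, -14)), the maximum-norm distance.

max(|x_i - y_i|) = max(|12 - 0|, |-13 - 9|, |8 - (-4)|, |2 - (-14)|, |20 - 11|, |-8 - 2|, |-7 - (-14)|) = max(12, 22, 12, 16, 9, 10, 7) = 22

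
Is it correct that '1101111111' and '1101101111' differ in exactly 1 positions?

Differing positions: 6. Hamming distance = 1, so the claim is true.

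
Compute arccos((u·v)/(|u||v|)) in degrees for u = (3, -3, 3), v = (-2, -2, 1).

With u = (3, -3, 3), v = (-2, -2, 1):
u·v = 3·(-2) + (-3)·(-2) + 3·1 = (-6) + 6 + 3 = 3.
|u| = √(3² + (-3)² + 3²) = √27, |v| = √((-2)² + (-2)² + 1²) = √9, so |u||v| = √(27·9) = √243.
cos θ = (u·v)/(|u||v|) = 3/√243 ≈ 0.19245
θ = arccos(0.19245) ≈ 78.9°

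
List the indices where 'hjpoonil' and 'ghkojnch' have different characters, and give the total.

Differing positions: 1, 2, 3, 5, 7, 8. Hamming distance = 6.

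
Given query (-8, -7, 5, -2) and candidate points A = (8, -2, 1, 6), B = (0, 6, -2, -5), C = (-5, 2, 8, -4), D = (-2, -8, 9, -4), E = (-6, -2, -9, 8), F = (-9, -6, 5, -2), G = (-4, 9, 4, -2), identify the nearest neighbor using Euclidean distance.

Distances: d(A) = 19, d(B) ≈ 17.0587, d(C) ≈ 10.1489, d(D) ≈ 7.5498, d(E) ≈ 18.0278, d(F) ≈ 1.4142, d(G) ≈ 16.5227. Nearest: F = (-9, -6, 5, -2) with distance 1.4142.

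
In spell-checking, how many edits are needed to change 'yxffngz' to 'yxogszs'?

Let D[i][j] be the edit distance between the first i characters of 'yxffngz' and the first j characters of 'yxogszs', with D[i][0] = i, D[0][j] = j, and D[i][j] = D[i-1][j-1] if the characters match, else 1 + min(D[i-1][j], D[i][j-1], D[i-1][j-1]). Filling the table (rows: prefixes of 'yxffngz', columns: prefixes of 'yxogszs'):
     ε  y  x  o  g  s  z  s
  ε  0  1  2  3  4  5  6  7
  y  1  0  1  2  3  4  5  6
  x  2  1  0  1  2  3  4  5
  f  3  2  1  1  2  3  4  5
  f  4  3  2  2  2  3  4  5
  n  5  4  3  3  3  3  4  5
  g  6  5  4  4  3  4  4  5
  z  7  6  5  5  4  4  4  5
The bottom-right entry gives D[7][7] = 5, so no sequence of fewer than 5 edits works. Backtracking through the table gives one optimal edit sequence (5 edits):
  yxffngz → yxofngz (sub f→o @3)
  yxofngz → yxogngz (sub f→g @4)
  yxogngz → yxogsgz (sub n→s @5)
  yxogsgz → yxogszz (sub g→z @6)
  yxogszz → yxogszs (sub z→s @7)
Edit distance = 5.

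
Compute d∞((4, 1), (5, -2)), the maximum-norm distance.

max(|x_i - y_i|) = max(|4 - 5|, |1 - (-2)|) = max(1, 3) = 3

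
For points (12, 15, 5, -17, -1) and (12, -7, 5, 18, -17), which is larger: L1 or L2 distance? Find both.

L1 = |12 - 12| + |15 - (-7)| + |5 - 5| + |-17 - 18| + |-1 - (-17)| = 0 + 22 + 0 + 35 + 16 = 73
L2 = √(0² + 22² + 0² + 35² + 16²) = √1965 ≈ 44.3283
L1 ≥ L2 always (equality iff movement is along one axis); L1 > L2 here.
Ratio L1/L2 = 73/√1965 ≈ 1.6468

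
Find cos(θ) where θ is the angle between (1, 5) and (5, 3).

With u = (1, 5), v = (5, 3):
u·v = 1·5 + 5·3 = 5 + 15 = 20.
|u| = √(1² + 5²) = √26, |v| = √(5² + 3²) = √34, so |u||v| = √(26·34) = √884.
cos θ = (u·v)/(|u||v|) = 20/√884 ≈ 0.6727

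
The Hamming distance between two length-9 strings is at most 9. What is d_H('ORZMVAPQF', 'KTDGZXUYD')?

Differing positions: 1, 2, 3, 4, 5, 6, 7, 8, 9. Hamming distance = 9. The maximum possible Hamming distance for length-9 strings is 9, so d_H/9 = 9/9 = 1.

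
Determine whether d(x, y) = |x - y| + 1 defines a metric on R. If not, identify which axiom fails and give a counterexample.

No. d fails identity of indiscernibles (specifically d(x,x) = 0): d(-6, -6) = |-6 - (-6)| + 1 = 0 + 1 = 1 ≠ 0.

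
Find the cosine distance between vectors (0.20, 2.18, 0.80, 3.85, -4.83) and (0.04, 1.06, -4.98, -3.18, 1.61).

With u = (0.20, 2.18, 0.80, 3.85, -4.83), v = (0.04, 1.06, -4.98, -3.18, 1.61):
u·v = 0.2·0.04 + 2.18·1.06 + 0.8·(-4.98) + 3.85·(-3.18) + (-4.83)·1.61 = 0.008 + 2.3108 + (-3.984) + (-12.243) + (-7.7763) = -21.6845.
|u| = √(0.2² + 2.18² + 0.8² + 3.85² + (-4.83)²) = √(0.04 + 4.7524 + 0.64 + 14.8225 + 23.3289) = √43.5838, |v| = √(0.04² + 1.06² + (-4.98)² + (-3.18)² + 1.61²) = √(0.0016 + 1.1236 + 24.8004 + 10.1124 + 2.5921) = √38.6301.
cos θ = (u·v)/(|u||v|) = -21.6845/(√43.5838·√38.6301) ≈ -0.5285
Cosine distance = 1 - cos θ ≈ 1 - (-0.5285) = 1.5285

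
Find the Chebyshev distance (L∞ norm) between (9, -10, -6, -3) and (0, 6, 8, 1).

max(|x_i - y_i|) = max(|9 - 0|, |-10 - 6|, |-6 - 8|, |-3 - 1|) = max(9, 16, 14, 4) = 16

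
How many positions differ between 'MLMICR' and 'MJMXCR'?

Differing positions: 2, 4. Hamming distance = 2.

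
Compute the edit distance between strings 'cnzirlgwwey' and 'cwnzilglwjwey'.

Let D[i][j] be the edit distance between the first i characters of 'cnzirlgwwey' and the first j characters of 'cwnzilglwjwey', with D[i][0] = i, D[0][j] = j, and D[i][j] = D[i-1][j-1] if the characters match, else 1 + min(D[i-1][j], D[i][j-1], D[i-1][j-1]). Filling the table (rows: prefixes of 'cnzirlgwwey', columns: prefixes of 'cwnzilglwjwey'):
     ε  c  w  n  z  i  l  g  l  w  j  w  e  y
  ε  0  1  2  3  4  5  6  7  8  9 10 11 12 13
  c  1  0  1  2  3  4  5  6  7  8  9 10 11 12
  n  2  1  1  1  2  3  4  5  6  7  8  9 10 11
  z  3  2  2  2  1  2  3  4  5  6  7  8  9 10
  i  4  3  3  3  2  1  2  3  4  5  6  7  8  9
  r  5  4  4  4  3  2  2  3  4  5  6  7  8  9
  l  6  5  5  5  4  3  2  3  3  4  5  6  7  8
  g  7  6  6  6  5  4  3  2  3  4  5  6  7  8
  w  8  7  6  7  6  5  4  3  3  3  4  5  6  7
  w  9  8  7  7  7  6  5  4  4  3  4  4  5  6
  e 10  9  8  8  8  7  6  5  5  4  4  5  4  5
  y 11 10  9  9  9  8  7  6  6  5  5  5  5  4
The bottom-right entry gives D[11][13] = 4, so no sequence of fewer than 4 edits works. Backtracking through the table gives one optimal edit sequence (4 edits):
  cnzirlgwwey → cwnzirlgwwey (ins w @2)
  cwnzirlgwwey → cwnzilgwwey (del r @6)
  cwnzilgwwey → cwnzilglwwey (ins l @8)
  cwnzilglwwey → cwnzilglwjwey (ins j @10)
Edit distance = 4.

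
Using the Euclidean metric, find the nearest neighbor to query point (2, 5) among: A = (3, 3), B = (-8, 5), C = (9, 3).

Distances: d(A) ≈ 2.2361, d(B) = 10, d(C) ≈ 7.2801. Nearest: A = (3, 3) with distance 2.2361.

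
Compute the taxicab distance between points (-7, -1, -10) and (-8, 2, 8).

Σ|x_i - y_i| = |-7 - (-8)| + |-1 - 2| + |-10 - 8| = 1 + 3 + 18 = 22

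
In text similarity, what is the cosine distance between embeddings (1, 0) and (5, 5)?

With u = (1, 0), v = (5, 5):
u·v = 1·5 + 0·5 = 5 + 0 = 5.
|u| = √(1² + 0²) = √1, |v| = √(5² + 5²) = √50, so |u||v| = √(1·50) = √50.
cos θ = (u·v)/(|u||v|) = 5/√50 ≈ 0.7071
Cosine distance = 1 - cos θ ≈ 1 - 0.7071 = 0.2929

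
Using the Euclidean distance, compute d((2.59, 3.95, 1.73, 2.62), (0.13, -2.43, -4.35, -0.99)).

(Σ|x_i - y_i|^2)^(1/2) = (|2.59 - 0.13|^2 + |3.95 - (-2.43)|^2 + |1.73 - (-4.35)|^2 + |2.62 - (-0.99)|^2)^(1/2)
= (2.46^2 + 6.38^2 + 6.08^2 + 3.61^2)^(1/2) = (6.0516 + 40.7044 + 36.9664 + 13.0321)^(1/2) = (96.7545)^(1/2) ≈ 9.8364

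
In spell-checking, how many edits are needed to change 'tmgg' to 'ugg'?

Let D[i][j] be the edit distance between the first i characters of 'tmgg' and the first j characters of 'ugg', with D[i][0] = i, D[0][j] = j, and D[i][j] = D[i-1][j-1] if the characters match, else 1 + min(D[i-1][j], D[i][j-1], D[i-1][j-1]). Filling the table (rows: prefixes of 'tmgg', columns: prefixes of 'ugg'):
     ε  u  g  g
  ε  0  1  2  3
  t  1  1  2  3
  m  2  2  2  3
  g  3  3  2  2
  g  4  4  3  2
The bottom-right entry gives D[4][3] = 2, so no sequence of fewer than 2 edits works. Backtracking through the table gives one optimal edit sequence (2 edits):
  tmgg → mgg (del t @1)
  mgg → ugg (sub m→u @1)
Edit distance = 2.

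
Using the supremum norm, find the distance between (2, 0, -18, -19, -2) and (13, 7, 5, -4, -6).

max(|x_i - y_i|) = max(|2 - 13|, |0 - 7|, |-18 - 5|, |-19 - (-4)|, |-2 - (-6)|) = max(11, 7, 23, 15, 4) = 23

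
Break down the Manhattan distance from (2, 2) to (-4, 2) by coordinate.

Σ|x_i - y_i| = |2 - (-4)| + |2 - 2| = 6 + 0 = 6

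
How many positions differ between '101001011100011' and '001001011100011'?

Differing positions: 1. Hamming distance = 1.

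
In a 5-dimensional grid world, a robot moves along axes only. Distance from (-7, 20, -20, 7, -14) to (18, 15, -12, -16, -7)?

Σ|x_i - y_i| = |-7 - 18| + |20 - 15| + |-20 - (-12)| + |7 - (-16)| + |-14 - (-7)| = 25 + 5 + 8 + 23 + 7 = 68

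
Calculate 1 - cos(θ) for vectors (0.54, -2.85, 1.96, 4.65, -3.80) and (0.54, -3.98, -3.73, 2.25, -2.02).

With u = (0.54, -2.85, 1.96, 4.65, -3.80), v = (0.54, -3.98, -3.73, 2.25, -2.02):
u·v = 0.54·0.54 + (-2.85)·(-3.98) + 1.96·(-3.73) + 4.65·2.25 + (-3.8)·(-2.02) = 0.2916 + 11.343 + (-7.3108) + 10.4625 + 7.676 = 22.4623.
|u| = √(0.54² + (-2.85)² + 1.96² + 4.65² + (-3.8)²) = √(0.2916 + 8.1225 + 3.8416 + 21.6225 + 14.44) = √48.3182, |v| = √(0.54² + (-3.98)² + (-3.73)² + 2.25² + (-2.02)²) = √(0.2916 + 15.8404 + 13.9129 + 5.0625 + 4.0804) = √39.1878.
cos θ = (u·v)/(|u||v|) = 22.4623/(√48.3182·√39.1878) ≈ 0.5162
Cosine distance = 1 - cos θ ≈ 1 - 0.5162 = 0.4838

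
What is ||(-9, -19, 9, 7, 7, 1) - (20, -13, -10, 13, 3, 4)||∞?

max(|x_i - y_i|) = max(|-9 - 20|, |-19 - (-13)|, |9 - (-10)|, |7 - 13|, |7 - 3|, |1 - 4|) = max(29, 6, 19, 6, 4, 3) = 29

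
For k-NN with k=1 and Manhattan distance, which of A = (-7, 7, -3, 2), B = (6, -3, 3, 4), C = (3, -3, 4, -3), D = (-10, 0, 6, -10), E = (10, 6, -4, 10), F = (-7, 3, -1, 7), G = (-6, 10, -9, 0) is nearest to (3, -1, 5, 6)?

Distances: d(A) = 30, d(B) = 9, d(C) = 12, d(D) = 31, d(E) = 27, d(F) = 21, d(G) = 40. Nearest: B = (6, -3, 3, 4) with distance 9.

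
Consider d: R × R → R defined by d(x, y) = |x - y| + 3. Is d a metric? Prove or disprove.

No. d fails identity of indiscernibles (specifically d(x,x) = 0): d(4, 4) = |4 - 4| + 3 = 0 + 3 = 3 ≠ 0.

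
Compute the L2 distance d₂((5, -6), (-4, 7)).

√(Σ(x_i - y_i)²) = √((5 - (-4))² + (-6 - 7)²)
= √(9² + (-13)²) = √(81 + 169) = √250 ≈ 15.8114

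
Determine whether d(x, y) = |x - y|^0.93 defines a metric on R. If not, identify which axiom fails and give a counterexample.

Yes. With 0 < p = 0.93 ≤ 1, d(x,y) = |x-y|^0.93 is a metric on R. Non-negativity and symmetry are immediate; |x-y|^0.93 = 0 ⟺ |x-y| = 0 ⟺ x = y. For the triangle inequality, the function t ↦ t^0.93 is subadditive on [0,∞) when p ≤ 1, so |x-z|^0.93 ≤ (|x-y| + |y-z|)^0.93 ≤ |x-y|^0.93 + |y-z|^0.93.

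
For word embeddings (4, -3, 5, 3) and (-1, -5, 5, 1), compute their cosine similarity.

With u = (4, -3, 5, 3), v = (-1, -5, 5, 1):
u·v = 4·(-1) + (-3)·(-5) + 5·5 + 3·1 = (-4) + 15 + 25 + 3 = 39.
|u| = √(4² + (-3)² + 5² + 3²) = √59, |v| = √((-1)² + (-5)² + 5² + 1²) = √52, so |u||v| = √(59·52) = √3068.
cos θ = (u·v)/(|u||v|) = 39/√3068 ≈ 0.7041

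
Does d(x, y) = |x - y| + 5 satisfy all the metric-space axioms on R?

No. d fails identity of indiscernibles (specifically d(x,x) = 0): d(-4, -4) = |-4 - (-4)| + 5 = 0 + 5 = 5 ≠ 0.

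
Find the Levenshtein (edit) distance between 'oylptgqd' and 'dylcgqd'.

Let D[i][j] be the edit distance between the first i characters of 'oylptgqd' and the first j characters of 'dylcgqd', with D[i][0] = i, D[0][j] = j, and D[i][j] = D[i-1][j-1] if the characters match, else 1 + min(D[i-1][j], D[i][j-1], D[i-1][j-1]). Filling the table (rows: prefixes of 'oylptgqd', columns: prefixes of 'dylcgqd'):
     ε  d  y  l  c  g  q  d
  ε  0  1  2  3  4  5  6  7
  o  1  1  2  3  4  5  6  7
  y  2  2  1  2  3  4  5  6
  l  3  3  2  1  2  3  4  5
  p  4  4  3  2  2  3  4  5
  t  5  5  4  3  3  3  4  5
  g  6  6  5  4  4  3  4  5
  q  7  7  6  5  5  4  3  4
  d  8  7  7  6  6  5  4  3
The bottom-right entry gives D[8][7] = 3, so no sequence of fewer than 3 edits works. Backtracking through the table gives one optimal edit sequence (3 edits):
  oylptgqd → dylptgqd (sub o→d @1)
  dylptgqd → dyltgqd (del p @4)
  dyltgqd → dylcgqd (sub t→c @4)
Edit distance = 3.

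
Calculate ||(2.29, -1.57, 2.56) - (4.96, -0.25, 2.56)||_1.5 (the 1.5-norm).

(Σ|x_i - y_i|^1.5)^(1/1.5) = (|2.29 - 4.96|^1.5 + |-1.57 - (-0.25)|^1.5 + |2.56 - 2.56|^1.5)^(1/1.5)
= (2.67^1.5 + 1.32^1.5 + 0^1.5)^(1/1.5) ≈ (4.3628 + 1.5166 + 0)^(1/1.5) = (5.8794)^(1/1.5) ≈ 3.2575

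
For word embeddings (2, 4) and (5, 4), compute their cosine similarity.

With u = (2, 4), v = (5, 4):
u·v = 2·5 + 4·4 = 10 + 16 = 26.
|u| = √(2² + 4²) = √20, |v| = √(5² + 4²) = √41, so |u||v| = √(20·41) = √820.
cos θ = (u·v)/(|u||v|) = 26/√820 ≈ 0.908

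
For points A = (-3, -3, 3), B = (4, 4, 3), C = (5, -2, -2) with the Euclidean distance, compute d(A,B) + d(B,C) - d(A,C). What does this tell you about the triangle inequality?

d(A,B) = √(7² + 7² + 0²) = √98 ≈ 9.8995, d(B,C) = √(1² + 6² + 5²) = √62 ≈ 7.874, d(A,C) = √(8² + 1² + 5²) = √90 ≈ 9.4868.
d(A,B) + d(B,C) - d(A,C) = 9.8995 + 7.874 - 9.4868 = 17.7735 - 9.4868 = 8.2867 (to 4 decimal places). This is ≥ 0, so the triangle inequality holds for these points.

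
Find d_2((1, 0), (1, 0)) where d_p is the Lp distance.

(Σ|x_i - y_i|^2)^(1/2) = (|1 - 1|^2 + |0 - 0|^2)^(1/2)
= (0^2 + 0^2)^(1/2) = (0 + 0)^(1/2) = (0)^(1/2) = 0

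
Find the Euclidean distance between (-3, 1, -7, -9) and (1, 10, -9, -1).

√(Σ(x_i - y_i)²) = √((-3 - 1)² + (1 - 10)² + (-7 - (-9))² + (-9 - (-1))²)
= √((-4)² + (-9)² + 2² + (-8)²) = √(16 + 81 + 4 + 64) = √165 ≈ 12.8452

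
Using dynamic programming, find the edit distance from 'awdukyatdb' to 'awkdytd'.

Let D[i][j] be the edit distance between the first i characters of 'awdukyatdb' and the first j characters of 'awkdytd', with D[i][0] = i, D[0][j] = j, and D[i][j] = D[i-1][j-1] if the characters match, else 1 + min(D[i-1][j], D[i][j-1], D[i-1][j-1]). Filling the table (rows: prefixes of 'awdukyatdb', columns: prefixes of 'awkdytd'):
     ε  a  w  k  d  y  t  d
  ε  0  1  2  3  4  5  6  7
  a  1  0  1  2  3  4  5  6
  w  2  1  0  1  2  3  4  5
  d  3  2  1  1  1  2  3  4
  u  4  3  2  2  2  2  3  4
  k  5  4  3  2  3  3  3  4
  y  6  5  4  3  3  3  4  4
  a  7  6  5  4  4  4  4  5
  t  8  7  6  5  5  5  4  5
  d  9  8  7  6  5  6  5  4
  b 10  9  8  7  6  6  6  5
The bottom-right entry gives D[10][7] = 5, so no sequence of fewer than 5 edits works. Backtracking through the table gives one optimal edit sequence (5 edits):
  awdukyatdb → awukyatdb (del d @3)
  awukyatdb → awkyatdb (del u @3)
  awkyatdb → awkdatdb (sub y→d @4)
  awkdatdb → awkdytdb (sub a→y @5)
  awkdytdb → awkdytd (del b @8)
Edit distance = 5.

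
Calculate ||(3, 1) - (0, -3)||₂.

√(Σ(x_i - y_i)²) = √((3 - 0)² + (1 - (-3))²)
= √(3² + 4²) = √(9 + 16) = √25 = 5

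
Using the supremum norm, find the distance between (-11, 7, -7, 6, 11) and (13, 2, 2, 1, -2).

max(|x_i - y_i|) = max(|-11 - 13|, |7 - 2|, |-7 - 2|, |6 - 1|, |11 - (-2)|) = max(24, 5, 9, 5, 13) = 24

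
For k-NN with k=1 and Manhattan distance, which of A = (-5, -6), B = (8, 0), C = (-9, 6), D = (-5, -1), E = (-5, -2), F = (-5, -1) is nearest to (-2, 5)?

Distances: d(A) = 14, d(B) = 15, d(C) = 8, d(D) = 9, d(E) = 10, d(F) = 9. Nearest: C = (-9, 6) with distance 8.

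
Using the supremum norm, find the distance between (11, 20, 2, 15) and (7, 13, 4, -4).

max(|x_i - y_i|) = max(|11 - 7|, |20 - 13|, |2 - 4|, |15 - (-4)|) = max(4, 7, 2, 19) = 19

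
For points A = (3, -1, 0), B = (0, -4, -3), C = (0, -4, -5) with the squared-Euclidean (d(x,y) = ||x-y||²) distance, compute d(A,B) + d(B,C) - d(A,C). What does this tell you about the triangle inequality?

d(A,B) = 3² + 3² + 3² = 27, d(B,C) = 0² + 0² + 2² = 4, d(A,C) = 3² + 3² + 5² = 43.
d(A,B) + d(B,C) - d(A,C) = 27 + 4 - 43 = 31 - 43 = -12. This is < 0, so the triangle inequality FAILS for these points (squared-Euclidean is not a metric).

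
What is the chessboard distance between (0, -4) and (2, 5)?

max(|x_i - y_i|) = max(|0 - 2|, |-4 - 5|) = max(2, 9) = 9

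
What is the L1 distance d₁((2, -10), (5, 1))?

Σ|x_i - y_i| = |2 - 5| + |-10 - 1| = 3 + 11 = 14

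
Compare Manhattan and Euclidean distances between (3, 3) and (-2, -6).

L1 = |3 - (-2)| + |3 - (-6)| = 5 + 9 = 14
L2 = √(5² + 9²) = √106 ≈ 10.2956
L1 ≥ L2 always (equality iff movement is along one axis); L1 > L2 here.
Ratio L1/L2 = 14/√106 ≈ 1.3598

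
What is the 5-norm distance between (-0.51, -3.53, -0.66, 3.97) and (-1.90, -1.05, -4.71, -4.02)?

(Σ|x_i - y_i|^5)^(1/5) = (|-0.51 - (-1.9)|^5 + |-3.53 - (-1.05)|^5 + |-0.66 - (-4.71)|^5 + |3.97 - (-4.02)|^5)^(1/5)
= (1.39^5 + 2.48^5 + 4.05^5 + 7.99^5)^(1/5) ≈ (5.1889 + 93.812 + 1089.6201 + 32563.7114)^(1/5) = (33752.3324)^(1/5) ≈ 8.0475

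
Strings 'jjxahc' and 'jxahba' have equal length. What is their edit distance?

Let D[i][j] be the edit distance between the first i characters of 'jjxahc' and the first j characters of 'jxahba', with D[i][0] = i, D[0][j] = j, and D[i][j] = D[i-1][j-1] if the characters match, else 1 + min(D[i-1][j], D[i][j-1], D[i-1][j-1]). Filling the table (rows: prefixes of 'jjxahc', columns: prefixes of 'jxahba'):
     ε  j  x  a  h  b  a
  ε  0  1  2  3  4  5  6
  j  1  0  1  2  3  4  5
  j  2  1  1  2  3  4  5
  x  3  2  1  2  3  4  5
  a  4  3  2  1  2  3  4
  h  5  4  3  2  1  2  3
  c  6  5  4  3  2  2  3
The bottom-right entry gives D[6][6] = 3, so no sequence of fewer than 3 edits works. Backtracking through the table gives one optimal edit sequence (3 edits):
  jjxahc → jxahc (del j @1)
  jxahc → jxahbc (ins b @5)
  jxahbc → jxahba (sub c→a @6)
Edit distance = 3.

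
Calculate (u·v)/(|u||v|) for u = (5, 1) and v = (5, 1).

With u = (5, 1), v = (5, 1):
u·v = 5·5 + 1·1 = 25 + 1 = 26.
|u| = √(5² + 1²) = √26, |v| = √(5² + 1²) = √26, so |u||v| = √(26·26) = √676 = 26.
cos θ = (u·v)/(|u||v|) = 26/26 = 1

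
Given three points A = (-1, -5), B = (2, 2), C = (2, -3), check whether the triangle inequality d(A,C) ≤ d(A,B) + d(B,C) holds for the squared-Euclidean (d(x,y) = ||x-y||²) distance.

d(A,B) = 3² + 7² = 58, d(B,C) = 0² + 5² = 25, d(A,C) = 3² + 2² = 13.
d(A,C) = 13 ≤ 58 + 25 = 83. Triangle inequality is satisfied.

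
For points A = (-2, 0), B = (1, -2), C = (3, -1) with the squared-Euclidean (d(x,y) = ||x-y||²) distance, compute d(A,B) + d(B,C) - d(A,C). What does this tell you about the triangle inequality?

d(A,B) = 3² + 2² = 13, d(B,C) = 2² + 1² = 5, d(A,C) = 5² + 1² = 26.
d(A,B) + d(B,C) - d(A,C) = 13 + 5 - 26 = 18 - 26 = -8. This is < 0, so the triangle inequality FAILS for these points (squared-Euclidean is not a metric).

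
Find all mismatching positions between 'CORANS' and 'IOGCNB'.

Differing positions: 1, 3, 4, 6. Hamming distance = 4.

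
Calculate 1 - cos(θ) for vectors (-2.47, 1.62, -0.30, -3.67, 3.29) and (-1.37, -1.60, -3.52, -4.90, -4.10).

With u = (-2.47, 1.62, -0.30, -3.67, 3.29), v = (-1.37, -1.60, -3.52, -4.90, -4.10):
u·v = (-2.47)·(-1.37) + 1.62·(-1.6) + (-0.3)·(-3.52) + (-3.67)·(-4.9) + 3.29·(-4.1) = 3.3839 + (-2.592) + 1.056 + 17.983 + (-13.489) = 6.3419.
|u| = √((-2.47)² + 1.62² + (-0.3)² + (-3.67)² + 3.29²) = √(6.1009 + 2.6244 + 0.09 + 13.4689 + 10.8241) = √33.1083, |v| = √((-1.37)² + (-1.6)² + (-3.52)² + (-4.9)² + (-4.1)²) = √(1.8769 + 2.56 + 12.3904 + 24.01 + 16.81) = √57.6473.
cos θ = (u·v)/(|u||v|) = 6.3419/(√33.1083·√57.6473) ≈ 0.1452
Cosine distance = 1 - cos θ ≈ 1 - 0.1452 = 0.8548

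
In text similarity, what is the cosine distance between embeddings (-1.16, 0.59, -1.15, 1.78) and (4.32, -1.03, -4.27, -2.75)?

With u = (-1.16, 0.59, -1.15, 1.78), v = (4.32, -1.03, -4.27, -2.75):
u·v = (-1.16)·4.32 + 0.59·(-1.03) + (-1.15)·(-4.27) + 1.78·(-2.75) = (-5.0112) + (-0.6077) + 4.9105 + (-4.895) = -5.6034.
|u| = √((-1.16)² + 0.59² + (-1.15)² + 1.78²) = √(1.3456 + 0.3481 + 1.3225 + 3.1684) = √6.1846, |v| = √(4.32² + (-1.03)² + (-4.27)² + (-2.75)²) = √(18.6624 + 1.0609 + 18.2329 + 7.5625) = √45.5187.
cos θ = (u·v)/(|u||v|) = -5.6034/(√6.1846·√45.5187) ≈ -0.334
Cosine distance = 1 - cos θ ≈ 1 - (-0.334) = 1.334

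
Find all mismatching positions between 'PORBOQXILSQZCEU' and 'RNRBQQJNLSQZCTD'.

Differing positions: 1, 2, 5, 7, 8, 14, 15. Hamming distance = 7.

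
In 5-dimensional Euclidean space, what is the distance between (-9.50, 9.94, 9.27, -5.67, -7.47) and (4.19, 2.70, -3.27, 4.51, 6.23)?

√(Σ(x_i - y_i)²) = √((-9.5 - 4.19)² + (9.94 - 2.7)² + (9.27 - (-3.27))² + (-5.67 - 4.51)² + (-7.47 - 6.23)²)
= √((-13.69)² + 7.24² + 12.54² + (-10.18)² + (-13.7)²) = √(187.4161 + 52.4176 + 157.2516 + 103.6324 + 187.69) = √688.4077 ≈ 26.2375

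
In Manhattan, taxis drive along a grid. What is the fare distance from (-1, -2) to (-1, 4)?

Σ|x_i - y_i| = |-1 - (-1)| + |-2 - 4| = 0 + 6 = 6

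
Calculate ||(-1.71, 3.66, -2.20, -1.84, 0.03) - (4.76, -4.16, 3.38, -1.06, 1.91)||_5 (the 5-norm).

(Σ|x_i - y_i|^5)^(1/5) = (|-1.71 - 4.76|^5 + |3.66 - (-4.16)|^5 + |-2.2 - 3.38|^5 + |-1.84 - (-1.06)|^5 + |0.03 - 1.91|^5)^(1/5)
= (6.47^5 + 7.82^5 + 5.58^5 + 0.78^5 + 1.88^5)^(1/5) ≈ (11337.6071 + 29243.7973 + 5409.6728 + 0.2887 + 23.4849)^(1/5) = (46014.8508)^(1/5) ≈ 8.5621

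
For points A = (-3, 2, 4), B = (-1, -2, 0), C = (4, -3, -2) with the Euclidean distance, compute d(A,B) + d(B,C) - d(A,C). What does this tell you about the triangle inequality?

d(A,B) = √(2² + 4² + 4²) = √36 = 6, d(B,C) = √(5² + 1² + 2²) = √30 ≈ 5.4772, d(A,C) = √(7² + 5² + 6²) = √110 ≈ 10.4881.
d(A,B) + d(B,C) - d(A,C) = 6 + 5.4772 - 10.4881 = 11.4772 - 10.4881 = 0.9891 (to 4 decimal places). This is ≥ 0, so the triangle inequality holds for these points.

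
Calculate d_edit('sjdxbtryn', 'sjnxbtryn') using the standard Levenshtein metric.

Let D[i][j] be the edit distance between the first i characters of 'sjdxbtryn' and the first j characters of 'sjnxbtryn', with D[i][0] = i, D[0][j] = j, and D[i][j] = D[i-1][j-1] if the characters match, else 1 + min(D[i-1][j], D[i][j-1], D[i-1][j-1]). Filling the table (rows: prefixes of 'sjdxbtryn', columns: prefixes of 'sjnxbtryn'):
     ε  s  j  n  x  b  t  r  y  n
  ε  0  1  2  3  4  5  6  7  8  9
  s  1  0  1  2  3  4  5  6  7  8
  j  2  1  0  1  2  3  4  5  6  7
  d  3  2  1  1  2  3  4  5  6  7
  x  4  3  2  2  1  2  3  4  5  6
  b  5  4  3  3  2  1  2  3  4  5
  t  6  5  4  4  3  2  1  2  3  4
  r  7  6  5  5  4  3  2  1  2  3
  y  8  7  6  6  5  4  3  2  1  2
  n  9  8  7  6  6  5  4  3  2  1
The bottom-right entry gives D[9][9] = 1, so no sequence of fewer than 1 edit works. Backtracking through the table gives one optimal edit sequence (1 edit):
  sjdxbtryn → sjnxbtryn (sub d→n @3)
Edit distance = 1.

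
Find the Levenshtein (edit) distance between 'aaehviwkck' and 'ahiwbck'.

Let D[i][j] be the edit distance between the first i characters of 'aaehviwkck' and the first j characters of 'ahiwbck', with D[i][0] = i, D[0][j] = j, and D[i][j] = D[i-1][j-1] if the characters match, else 1 + min(D[i-1][j], D[i][j-1], D[i-1][j-1]). Filling the table (rows: prefixes of 'aaehviwkck', columns: prefixes of 'ahiwbck'):
     ε  a  h  i  w  b  c  k
  ε  0  1  2  3  4  5  6  7
  a  1  0  1  2  3  4  5  6
  a  2  1  1  2  3  4  5  6
  e  3  2  2  2  3  4  5  6
  h  4  3  2  3  3  4  5  6
  v  5  4  3  3  4  4  5  6
  i  6  5  4  3  4  5  5  6
  w  7  6  5  4  3  4  5  6
  k  8  7  6  5  4  4  5  5
  c  9  8  7  6  5  5  4  5
  k 10  9  8  7  6  6  5  4
The bottom-right entry gives D[10][7] = 4, so no sequence of fewer than 4 edits works. Backtracking through the table gives one optimal edit sequence (4 edits):
  aaehviwkck → aehviwkck (del a @1)
  aehviwkck → ahviwkck (del e @2)
  ahviwkck → ahiwkck (del v @3)
  ahiwkck → ahiwbck (sub k→b @5)
Edit distance = 4.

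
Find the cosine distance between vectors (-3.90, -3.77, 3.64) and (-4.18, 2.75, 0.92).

With u = (-3.90, -3.77, 3.64), v = (-4.18, 2.75, 0.92):
u·v = (-3.9)·(-4.18) + (-3.77)·2.75 + 3.64·0.92 = 16.302 + (-10.3675) + 3.3488 = 9.2833.
|u| = √((-3.9)² + (-3.77)² + 3.64²) = √(15.21 + 14.2129 + 13.2496) = √42.6725, |v| = √((-4.18)² + 2.75² + 0.92²) = √(17.4724 + 7.5625 + 0.8464) = √25.8813.
cos θ = (u·v)/(|u||v|) = 9.2833/(√42.6725·√25.8813) ≈ 0.2793
Cosine distance = 1 - cos θ ≈ 1 - 0.2793 = 0.7207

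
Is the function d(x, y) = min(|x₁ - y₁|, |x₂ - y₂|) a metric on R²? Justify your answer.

No. d fails identity of indiscernibles: take x = (5, 0) and y = (5, 2). Then d(x,y) = min(|5 - 5|, |0 - 2|) = min(0, 2) = 0, yet x ≠ y.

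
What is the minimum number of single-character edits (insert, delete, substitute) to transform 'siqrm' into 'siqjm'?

Let D[i][j] be the edit distance between the first i characters of 'siqrm' and the first j characters of 'siqjm', with D[i][0] = i, D[0][j] = j, and D[i][j] = D[i-1][j-1] if the characters match, else 1 + min(D[i-1][j], D[i][j-1], D[i-1][j-1]). Filling the table (rows: prefixes of 'siqrm', columns: prefixes of 'siqjm'):
     ε  s  i  q  j  m
  ε  0  1  2  3  4  5
  s  1  0  1  2  3  4
  i  2  1  0  1  2  3
  q  3  2  1  0  1  2
  r  4  3  2  1  1  2
  m  5  4  3  2  2  1
The bottom-right entry gives D[5][5] = 1, so no sequence of fewer than 1 edit works. Backtracking through the table gives one optimal edit sequence (1 edit):
  siqrm → siqjm (sub r→j @4)
Edit distance = 1.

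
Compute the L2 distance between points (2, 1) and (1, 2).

(Σ|x_i - y_i|^2)^(1/2) = (|2 - 1|^2 + |1 - 2|^2)^(1/2)
= (1^2 + 1^2)^(1/2) = (1 + 1)^(1/2) = (2)^(1/2) ≈ 1.4142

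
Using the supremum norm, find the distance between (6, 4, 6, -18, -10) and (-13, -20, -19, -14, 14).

max(|x_i - y_i|) = max(|6 - (-13)|, |4 - (-20)|, |6 - (-19)|, |-18 - (-14)|, |-10 - 14|) = max(19, 24, 25, 4, 24) = 25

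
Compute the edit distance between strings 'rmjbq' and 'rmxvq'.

Let D[i][j] be the edit distance between the first i characters of 'rmjbq' and the first j characters of 'rmxvq', with D[i][0] = i, D[0][j] = j, and D[i][j] = D[i-1][j-1] if the characters match, else 1 + min(D[i-1][j], D[i][j-1], D[i-1][j-1]). Filling the table (rows: prefixes of 'rmjbq', columns: prefixes of 'rmxvq'):
     ε  r  m  x  v  q
  ε  0  1  2  3  4  5
  r  1  0  1  2  3  4
  m  2  1  0  1  2  3
  j  3  2  1  1  2  3
  b  4  3  2  2  2  3
  q  5  4  3  3  3  2
The bottom-right entry gives D[5][5] = 2, so no sequence of fewer than 2 edits works. Backtracking through the table gives one optimal edit sequence (2 edits):
  rmjbq → rmxbq (sub j→x @3)
  rmxbq → rmxvq (sub b→v @4)
Edit distance = 2.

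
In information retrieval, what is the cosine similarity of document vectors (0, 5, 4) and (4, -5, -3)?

With u = (0, 5, 4), v = (4, -5, -3):
u·v = 0·4 + 5·(-5) + 4·(-3) = 0 + (-25) + (-12) = -37.
|u| = √(0² + 5² + 4²) = √41, |v| = √(4² + (-5)² + (-3)²) = √50, so |u||v| = √(41·50) = √2050.
cos θ = (u·v)/(|u||v|) = -37/√2050 ≈ -0.8172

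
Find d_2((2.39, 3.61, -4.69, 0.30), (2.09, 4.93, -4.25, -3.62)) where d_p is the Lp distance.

(Σ|x_i - y_i|^2)^(1/2) = (|2.39 - 2.09|^2 + |3.61 - 4.93|^2 + |-4.69 - (-4.25)|^2 + |0.3 - (-3.62)|^2)^(1/2)
= (0.3^2 + 1.32^2 + 0.44^2 + 3.92^2)^(1/2) = (0.09 + 1.7424 + 0.1936 + 15.3664)^(1/2) = (17.3924)^(1/2) ≈ 4.1704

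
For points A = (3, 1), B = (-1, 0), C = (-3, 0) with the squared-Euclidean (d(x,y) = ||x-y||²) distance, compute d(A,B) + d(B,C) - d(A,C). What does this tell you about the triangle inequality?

d(A,B) = 4² + 1² = 17, d(B,C) = 2² + 0² = 4, d(A,C) = 6² + 1² = 37.
d(A,B) + d(B,C) - d(A,C) = 17 + 4 - 37 = 21 - 37 = -16. This is < 0, so the triangle inequality FAILS for these points (squared-Euclidean is not a metric).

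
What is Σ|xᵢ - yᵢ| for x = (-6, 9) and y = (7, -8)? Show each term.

Σ|x_i - y_i| = |-6 - 7| + |9 - (-8)| = 13 + 17 = 30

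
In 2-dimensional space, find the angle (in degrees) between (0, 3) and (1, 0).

With u = (0, 3), v = (1, 0):
u·v = 0·1 + 3·0 = 0 + 0 = 0.
|u| = √(0² + 3²) = √9, |v| = √(1² + 0²) = √1, so |u||v| = √(9·1) = √9 = 3.
cos θ = (u·v)/(|u||v|) = 0/3 = 0 (the vectors are orthogonal)
θ = arccos(0) = 90°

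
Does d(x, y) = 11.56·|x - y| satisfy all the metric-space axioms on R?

Yes. Since |x - y| is a metric on R and 11.56 > 0, the positive scalar multiple 11.56·|x - y| is also a metric: scaling by a positive constant preserves non-negativity, identity (d=0 ⟺ |x-y|=0 ⟺ x=y), symmetry, and the triangle inequality.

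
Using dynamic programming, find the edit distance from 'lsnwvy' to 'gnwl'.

Let D[i][j] be the edit distance between the first i characters of 'lsnwvy' and the first j characters of 'gnwl', with D[i][0] = i, D[0][j] = j, and D[i][j] = D[i-1][j-1] if the characters match, else 1 + min(D[i-1][j], D[i][j-1], D[i-1][j-1]). Filling the table (rows: prefixes of 'lsnwvy', columns: prefixes of 'gnwl'):
     ε  g  n  w  l
  ε  0  1  2  3  4
  l  1  1  2  3  3
  s  2  2  2  3  4
  n  3  3  2  3  4
  w  4  4  3  2  3
  v  5  5  4  3  3
  y  6  6  5  4  4
The bottom-right entry gives D[6][4] = 4, so no sequence of fewer than 4 edits works. Backtracking through the table gives one optimal edit sequence (4 edits):
  lsnwvy → snwvy (del l @1)
  snwvy → gnwvy (sub s→g @1)
  gnwvy → gnwy (del v @4)
  gnwy → gnwl (sub y→l @4)
Edit distance = 4.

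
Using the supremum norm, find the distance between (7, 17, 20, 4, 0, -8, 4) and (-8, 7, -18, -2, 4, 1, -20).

max(|x_i - y_i|) = max(|7 - (-8)|, |17 - 7|, |20 - (-18)|, |4 - (-2)|, |0 - 4|, |-8 - 1|, |4 - (-20)|) = max(15, 10, 38, 6, 4, 9, 24) = 38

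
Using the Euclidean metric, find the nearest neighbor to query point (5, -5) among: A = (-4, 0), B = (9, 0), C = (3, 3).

Distances: d(A) ≈ 10.2956, d(B) ≈ 6.4031, d(C) ≈ 8.2462. Nearest: B = (9, 0) with distance 6.4031.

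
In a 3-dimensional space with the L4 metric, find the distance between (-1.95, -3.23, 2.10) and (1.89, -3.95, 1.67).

(Σ|x_i - y_i|^4)^(1/4) = (|-1.95 - 1.89|^4 + |-3.23 - (-3.95)|^4 + |2.1 - 1.67|^4)^(1/4)
= (3.84^4 + 0.72^4 + 0.43^4)^(1/4) ≈ (217.4327 + 0.2687 + 0.0342)^(1/4) = (217.7356)^(1/4) ≈ 3.8413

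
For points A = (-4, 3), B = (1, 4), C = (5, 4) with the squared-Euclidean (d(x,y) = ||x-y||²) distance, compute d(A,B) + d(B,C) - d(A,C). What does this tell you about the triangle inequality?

d(A,B) = 5² + 1² = 26, d(B,C) = 4² + 0² = 16, d(A,C) = 9² + 1² = 82.
d(A,B) + d(B,C) - d(A,C) = 26 + 16 - 82 = 42 - 82 = -40. This is < 0, so the triangle inequality FAILS for these points (squared-Euclidean is not a metric).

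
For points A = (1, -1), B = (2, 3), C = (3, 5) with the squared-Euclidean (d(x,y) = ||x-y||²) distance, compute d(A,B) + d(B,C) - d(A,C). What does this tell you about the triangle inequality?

d(A,B) = 1² + 4² = 17, d(B,C) = 1² + 2² = 5, d(A,C) = 2² + 6² = 40.
d(A,B) + d(B,C) - d(A,C) = 17 + 5 - 40 = 22 - 40 = -18. This is < 0, so the triangle inequality FAILS for these points (squared-Euclidean is not a metric).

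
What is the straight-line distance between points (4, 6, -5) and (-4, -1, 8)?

√(Σ(x_i - y_i)²) = √((4 - (-4))² + (6 - (-1))² + (-5 - 8)²)
= √(8² + 7² + (-13)²) = √(64 + 49 + 169) = √282 ≈ 16.7929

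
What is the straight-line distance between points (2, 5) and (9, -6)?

√(Σ(x_i - y_i)²) = √((2 - 9)² + (5 - (-6))²)
= √((-7)² + 11²) = √(49 + 121) = √170 ≈ 13.0384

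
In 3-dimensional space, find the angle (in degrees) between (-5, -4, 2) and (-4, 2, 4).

With u = (-5, -4, 2), v = (-4, 2, 4):
u·v = (-5)·(-4) + (-4)·2 + 2·4 = 20 + (-8) + 8 = 20.
|u| = √((-5)² + (-4)² + 2²) = √45, |v| = √((-4)² + 2² + 4²) = √36, so |u||v| = √(45·36) = √1620.
cos θ = (u·v)/(|u||v|) = 20/√1620 ≈ 0.496904
θ = arccos(0.496904) ≈ 60.2°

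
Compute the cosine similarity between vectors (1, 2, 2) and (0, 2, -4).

With u = (1, 2, 2), v = (0, 2, -4):
u·v = 1·0 + 2·2 + 2·(-4) = 0 + 4 + (-8) = -4.
|u| = √(1² + 2² + 2²) = √9, |v| = √(0² + 2² + (-4)²) = √20, so |u||v| = √(9·20) = √180.
cos θ = (u·v)/(|u||v|) = -4/√180 ≈ -0.2981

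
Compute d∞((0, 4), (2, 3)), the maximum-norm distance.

max(|x_i - y_i|) = max(|0 - 2|, |4 - 3|) = max(2, 1) = 2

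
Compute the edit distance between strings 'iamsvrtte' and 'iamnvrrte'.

Let D[i][j] be the edit distance between the first i characters of 'iamsvrtte' and the first j characters of 'iamnvrrte', with D[i][0] = i, D[0][j] = j, and D[i][j] = D[i-1][j-1] if the characters match, else 1 + min(D[i-1][j], D[i][j-1], D[i-1][j-1]). Filling the table (rows: prefixes of 'iamsvrtte', columns: prefixes of 'iamnvrrte'):
     ε  i  a  m  n  v  r  r  t  e
  ε  0  1  2  3  4  5  6  7  8  9
  i  1  0  1  2  3  4  5  6  7  8
  a  2  1  0  1  2  3  4  5  6  7
  m  3  2  1  0  1  2  3  4  5  6
  s  4  3  2  1  1  2  3  4  5  6
  v  5  4  3  2  2  1  2  3  4  5
  r  6  5  4  3  3  2  1  2  3  4
  t  7  6  5  4  4  3  2  2  2  3
  t  8  7  6  5  5  4  3  3  2  3
  e  9  8  7  6  6  5  4  4  3  2
The bottom-right entry gives D[9][9] = 2, so no sequence of fewer than 2 edits works. Backtracking through the table gives one optimal edit sequence (2 edits):
  iamsvrtte → iamnvrtte (sub s→n @4)
  iamnvrtte → iamnvrrte (sub t→r @7)
Edit distance = 2.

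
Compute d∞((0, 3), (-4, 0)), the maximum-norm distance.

max(|x_i - y_i|) = max(|0 - (-4)|, |3 - 0|) = max(4, 3) = 4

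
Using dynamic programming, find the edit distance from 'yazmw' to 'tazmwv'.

Let D[i][j] be the edit distance between the first i characters of 'yazmw' and the first j characters of 'tazmwv', with D[i][0] = i, D[0][j] = j, and D[i][j] = D[i-1][j-1] if the characters match, else 1 + min(D[i-1][j], D[i][j-1], D[i-1][j-1]). Filling the table (rows: prefixes of 'yazmw', columns: prefixes of 'tazmwv'):
     ε  t  a  z  m  w  v
  ε  0  1  2  3  4  5  6
  y  1  1  2  3  4  5  6
  a  2  2  1  2  3  4  5
  z  3  3  2  1  2  3  4
  m  4  4  3  2  1  2  3
  w  5  5  4  3  2  1  2
The bottom-right entry gives D[5][6] = 2, so no sequence of fewer than 2 edits works. Backtracking through the table gives one optimal edit sequence (2 edits):
  yazmw → tazmw (sub y→t @1)
  tazmw → tazmwv (ins v @6)
Edit distance = 2.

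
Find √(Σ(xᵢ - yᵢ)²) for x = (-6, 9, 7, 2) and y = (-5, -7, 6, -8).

√(Σ(x_i - y_i)²) = √((-6 - (-5))² + (9 - (-7))² + (7 - 6)² + (2 - (-8))²)
= √((-1)² + 16² + 1² + 10²) = √(1 + 256 + 1 + 100) = √358 ≈ 18.9209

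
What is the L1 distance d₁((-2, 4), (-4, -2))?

Σ|x_i - y_i| = |-2 - (-4)| + |4 - (-2)| = 2 + 6 = 8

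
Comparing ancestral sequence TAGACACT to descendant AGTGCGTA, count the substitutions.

Differing positions: 1, 2, 3, 4, 6, 7, 8. Hamming distance = 7.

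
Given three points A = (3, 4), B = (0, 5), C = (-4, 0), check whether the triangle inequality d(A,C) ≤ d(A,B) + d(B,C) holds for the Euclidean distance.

d(A,B) = √(3² + 1²) = √10 ≈ 3.1623, d(B,C) = √(4² + 5²) = √41 ≈ 6.4031, d(A,C) = √(7² + 4²) = √65 ≈ 8.0623.
d(A,C) ≈ 8.0623 ≤ 3.1623 + 6.4031 = 9.5654. Triangle inequality is satisfied.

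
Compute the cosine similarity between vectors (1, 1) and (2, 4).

With u = (1, 1), v = (2, 4):
u·v = 1·2 + 1·4 = 2 + 4 = 6.
|u| = √(1² + 1²) = √2, |v| = √(2² + 4²) = √20, so |u||v| = √(2·20) = √40.
cos θ = (u·v)/(|u||v|) = 6/√40 ≈ 0.9487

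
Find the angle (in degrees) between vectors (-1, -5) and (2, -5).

With u = (-1, -5), v = (2, -5):
u·v = (-1)·2 + (-5)·(-5) = (-2) + 25 = 23.
|u| = √((-1)² + (-5)²) = √26, |v| = √(2² + (-5)²) = √29, so |u||v| = √(26·29) = √754.
cos θ = (u·v)/(|u||v|) = 23/√754 ≈ 0.837611
θ = arccos(0.837611) ≈ 33.11°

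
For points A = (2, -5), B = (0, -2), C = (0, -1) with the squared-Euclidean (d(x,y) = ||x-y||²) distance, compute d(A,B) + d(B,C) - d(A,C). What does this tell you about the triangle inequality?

d(A,B) = 2² + 3² = 13, d(B,C) = 0² + 1² = 1, d(A,C) = 2² + 4² = 20.
d(A,B) + d(B,C) - d(A,C) = 13 + 1 - 20 = 14 - 20 = -6. This is < 0, so the triangle inequality FAILS for these points (squared-Euclidean is not a metric).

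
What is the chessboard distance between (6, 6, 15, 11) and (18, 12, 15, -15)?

max(|x_i - y_i|) = max(|6 - 18|, |6 - 12|, |15 - 15|, |11 - (-15)|) = max(12, 6, 0, 26) = 26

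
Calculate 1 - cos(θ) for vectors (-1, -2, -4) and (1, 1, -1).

With u = (-1, -2, -4), v = (1, 1, -1):
u·v = (-1)·1 + (-2)·1 + (-4)·(-1) = (-1) + (-2) + 4 = 1.
|u| = √((-1)² + (-2)² + (-4)²) = √21, |v| = √(1² + 1² + (-1)²) = √3, so |u||v| = √(21·3) = √63.
cos θ = (u·v)/(|u||v|) = 1/√63 ≈ 0.126
Cosine distance = 1 - cos θ ≈ 1 - 0.126 = 0.874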